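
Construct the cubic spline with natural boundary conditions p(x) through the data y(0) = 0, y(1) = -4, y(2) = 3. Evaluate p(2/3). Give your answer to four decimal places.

-3.6852

Put m_i = p'' at the i-th knot. Here h = (1, 1) and Δ = (-4, 7), so the interior equations h_(i-1)·m_(i-1) + 2(h_(i-1)+h_i)·m_i + h_i·m_(i+1) = 6(Δ_i − Δ_(i-1)) read
  1·m_0 + 4·m_1 + 1·m_2 = 6(Δ_1 - Δ_0) = 66
Natural end conditions: m_0 = m_2 = 0.
Hence m_0 = 0, m_1 = 33/2, m_2 = 0.
On [0, 1], p(x) = 0 - 27/4·x + 0·x² + 11/4·x³.
With x = 2/3: p(2/3) = -199/54.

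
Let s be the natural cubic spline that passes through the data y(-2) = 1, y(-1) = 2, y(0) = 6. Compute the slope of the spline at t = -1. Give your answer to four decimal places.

Let M_i = s''(x_i). Step sizes h_i = 1, 1; slopes of the chords Δ_i = (y_(i+1) - y_i)/h_i = 1, 4.
  1·M_0 + 4·M_1 + 1·M_2 = 6(Δ_1 - Δ_0) = 18
Natural end conditions: M_0 = M_2 = 0.
Solving the tridiagonal system: M_0 = 0, M_1 = 9/2, M_2 = 0.
On [-1, 0], s'(t) = b_1 + 2c_1·(t + 1) + 3d_1·(t + 1)² with b_1 = Δ_1 - h_1(2M_1 + M_2)/6 = 5/2, c_1 = M_1/2 = 9/4, d_1 = (M_2 - M_1)/(6h_1) = -3/4. So s'(-1) = 5/2.

2.5000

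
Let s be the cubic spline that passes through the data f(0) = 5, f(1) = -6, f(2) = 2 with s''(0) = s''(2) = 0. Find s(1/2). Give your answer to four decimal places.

-2.2813

Put M_i = s'' at the i-th knot. Here h = (1, 1) and Δ = (-11, 8), so the interior equations h_(i-1)·M_(i-1) + 2(h_(i-1)+h_i)·M_i + h_i·M_(i+1) = 6(Δ_i − Δ_(i-1)) read
  1·M_0 + 4·M_1 + 1·M_2 = 6(Δ_1 - Δ_0) = 114
Natural end conditions: M_0 = M_2 = 0.
Hence M_0 = 0, M_1 = 57/2, M_2 = 0.
On [0, 1], s(x) = 5 - 63/4·x + 0·x² + 19/4·x³.
With x = 1/2: s(1/2) = -73/32.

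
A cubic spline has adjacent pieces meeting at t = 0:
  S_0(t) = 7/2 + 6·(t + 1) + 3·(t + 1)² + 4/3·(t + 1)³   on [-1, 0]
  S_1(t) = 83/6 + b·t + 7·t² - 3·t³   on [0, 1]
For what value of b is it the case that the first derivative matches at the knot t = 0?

16

S_0'(t) = 6 + 6·(t + 1) + 4·(t + 1)², so S_0'(0) = 16. On the right, S_1'(0) = b, so b = 16.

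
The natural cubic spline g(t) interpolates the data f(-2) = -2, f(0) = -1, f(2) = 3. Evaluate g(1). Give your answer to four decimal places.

0.7188

Let m_i = g''(x_i). Step sizes h_i = 2, 2; slopes of the chords Δ_i = (y_(i+1) - y_i)/h_i = 1/2, 2.
  2·m_0 + 8·m_1 + 2·m_2 = 6(Δ_1 - Δ_0) = 9
Natural end conditions: m_0 = m_2 = 0.
Hence m_0 = 0, m_1 = 9/8, m_2 = 0.
On [0, 2], g(t) = -1 + 5/4·t + 9/16·t² - 3/32·t³.
With t = 1: g(1) = 23/32.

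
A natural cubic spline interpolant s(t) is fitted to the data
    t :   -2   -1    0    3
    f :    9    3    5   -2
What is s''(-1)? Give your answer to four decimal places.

With m_i denoting the second derivative at x_i, h_i = 1, 1, 3, and Δ_i = (y_(i+1) − y_i)/h_i = -6, 2, -7/3:
  1·m_0 + 4·m_1 + 1·m_2 = 6(Δ_1 - Δ_0) = 48
  1·m_1 + 8·m_2 + 3·m_3 = 6(Δ_2 - Δ_1) = -26
Natural end conditions: m_0 = m_3 = 0.
Solving the tridiagonal system: m_0 = 0, m_1 = 410/31, m_2 = -152/31, m_3 = 0.

13.2258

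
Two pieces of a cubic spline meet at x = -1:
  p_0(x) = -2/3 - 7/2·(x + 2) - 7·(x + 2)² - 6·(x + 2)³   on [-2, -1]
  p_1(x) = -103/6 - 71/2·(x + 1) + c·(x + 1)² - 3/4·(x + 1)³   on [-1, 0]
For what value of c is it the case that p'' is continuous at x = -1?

p_0''(x) = -14 - 36·(x + 2), so p_0''(-1) = -50. On the right, p_1''(-1) = 2c, so c = -25.

-25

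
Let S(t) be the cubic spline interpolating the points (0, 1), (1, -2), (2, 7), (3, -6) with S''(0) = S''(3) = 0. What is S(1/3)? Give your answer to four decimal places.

-1.3827

Put m_i = S'' at the i-th knot. Here h = (1, 1, 1) and Δ = (-3, 9, -13), so the interior equations h_(i-1)·m_(i-1) + 2(h_(i-1)+h_i)·m_i + h_i·m_(i+1) = 6(Δ_i − Δ_(i-1)) read
  1·m_0 + 4·m_1 + 1·m_2 = 6(Δ_1 - Δ_0) = 72
  1·m_1 + 4·m_2 + 1·m_3 = 6(Δ_2 - Δ_1) = -132
Natural end conditions: m_0 = m_3 = 0.
Hence m_0 = 0, m_1 = 28, m_2 = -40, m_3 = 0.
On [0, 1], S(t) = 1 - 23/3·t + 0·t² + 14/3·t³.
With t = 1/3: S(1/3) = -112/81.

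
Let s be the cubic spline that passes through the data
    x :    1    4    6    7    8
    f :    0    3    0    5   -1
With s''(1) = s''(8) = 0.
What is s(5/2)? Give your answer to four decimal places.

3.5739

Put M_i = s'' at the i-th knot. Here h = (3, 2, 1, 1) and Δ = (1, -3/2, 5, -6), so the interior equations h_(i-1)·M_(i-1) + 2(h_(i-1)+h_i)·M_i + h_i·M_(i+1) = 6(Δ_i − Δ_(i-1)) read
  3·M_0 + 10·M_1 + 2·M_2 = 6(Δ_1 - Δ_0) = -15
  2·M_1 + 6·M_2 + 1·M_3 = 6(Δ_2 - Δ_1) = 39
  1·M_2 + 4·M_3 + 1·M_4 = 6(Δ_3 - Δ_2) = -66
Natural end conditions: M_0 = M_4 = 0.
Solving the tridiagonal system: M_0 = 0, M_1 = -789/214, M_2 = 1170/107, M_3 = -2058/107, M_4 = 0.
On [1, 4], s(x) = 0 + 1217/428·(x - 1) + 0·(x - 1)² - 263/1284·(x - 1)³.
With (x - 1) = 3/2: s(5/2) = 12237/3424.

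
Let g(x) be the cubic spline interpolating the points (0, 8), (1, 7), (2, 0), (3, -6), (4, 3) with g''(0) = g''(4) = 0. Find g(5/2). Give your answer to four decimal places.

With m_i denoting the second derivative at x_i, h_i = 1, 1, 1, 1, and Δ_i = (y_(i+1) − y_i)/h_i = -1, -7, -6, 9:
  1·m_0 + 4·m_1 + 1·m_2 = 6(Δ_1 - Δ_0) = -36
  1·m_1 + 4·m_2 + 1·m_3 = 6(Δ_2 - Δ_1) = 6
  1·m_2 + 4·m_3 + 1·m_4 = 6(Δ_3 - Δ_2) = 90
Natural end conditions: m_0 = m_4 = 0.
Hence m_0 = 0, m_1 = -237/28, m_2 = -15/7, m_3 = 645/28, m_4 = 0.
On [2, 3], g(x) = 0 - 73/8·(x - 2) - 15/14·(x - 2)² + 235/56·(x - 2)³.
With (x - 2) = 1/2: g(5/2) = -1929/448.

-4.3058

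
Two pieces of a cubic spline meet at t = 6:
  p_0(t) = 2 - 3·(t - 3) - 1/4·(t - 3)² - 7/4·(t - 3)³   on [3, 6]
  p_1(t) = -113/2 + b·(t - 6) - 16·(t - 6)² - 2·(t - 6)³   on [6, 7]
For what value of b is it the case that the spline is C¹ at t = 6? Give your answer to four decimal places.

-51.7500

p_0'(t) = -3 - 1/2·(t - 3) - 21/4·(t - 3)², so p_0'(6) = -207/4. On the right, p_1'(6) = b, so b = -207/4.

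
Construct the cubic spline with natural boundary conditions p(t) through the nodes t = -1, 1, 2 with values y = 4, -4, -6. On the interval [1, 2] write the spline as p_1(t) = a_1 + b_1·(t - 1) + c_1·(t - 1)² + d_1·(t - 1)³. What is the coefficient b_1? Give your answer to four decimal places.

-2.6667

With M_i denoting the second derivative at x_i, h_i = 2, 1, and Δ_i = (y_(i+1) − y_i)/h_i = -4, -2:
  2·M_0 + 6·M_1 + 1·M_2 = 6(Δ_1 - Δ_0) = 12
Natural end conditions: M_0 = M_2 = 0.
Hence M_0 = 0, M_1 = 2, M_2 = 0.
On [1, 2], with p_1(t) = a_1 + b_1·(t - 1) + c_1·(t - 1)² + d_1·(t - 1)³: c_1 = M_1/2 = 1, d_1 = (M_2 - M_1)/(6h_1) = -1/3, b_1 = Δ_1 - h_1(2M_1 + M_2)/6 = -8/3.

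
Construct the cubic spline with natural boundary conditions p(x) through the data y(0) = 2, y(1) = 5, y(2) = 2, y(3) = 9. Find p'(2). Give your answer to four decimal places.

Let σ_i = p''(x_i). Step sizes h_i = 1, 1, 1; slopes of the chords Δ_i = (y_(i+1) - y_i)/h_i = 3, -3, 7.
  1·σ_0 + 4·σ_1 + 1·σ_2 = 6(Δ_1 - Δ_0) = -36
  1·σ_1 + 4·σ_2 + 1·σ_3 = 6(Δ_2 - Δ_1) = 60
Natural end conditions: σ_0 = σ_3 = 0.
Forward elimination and back-substitution give σ_0 = 0, σ_1 = -68/5, σ_2 = 92/5, σ_3 = 0.
On [2, 3], p'(x) = b_2 + 2c_2·(x - 2) + 3d_2·(x - 2)² with b_2 = Δ_2 - h_2(2σ_2 + σ_3)/6 = 13/15, c_2 = σ_2/2 = 46/5, d_2 = (σ_3 - σ_2)/(6h_2) = -46/15. So p'(2) = 13/15.

0.8667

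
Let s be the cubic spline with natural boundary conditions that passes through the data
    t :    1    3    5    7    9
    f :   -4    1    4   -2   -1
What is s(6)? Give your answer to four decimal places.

1.1674

Put m_i = s'' at the i-th knot. Here h = (2, 2, 2, 2) and Δ = (5/2, 3/2, -3, 1/2), so the interior equations h_(i-1)·m_(i-1) + 2(h_(i-1)+h_i)·m_i + h_i·m_(i+1) = 6(Δ_i − Δ_(i-1)) read
  2·m_0 + 8·m_1 + 2·m_2 = 6(Δ_1 - Δ_0) = -6
  2·m_1 + 8·m_2 + 2·m_3 = 6(Δ_2 - Δ_1) = -27
  2·m_2 + 8·m_3 + 2·m_4 = 6(Δ_3 - Δ_2) = 21
Natural end conditions: m_0 = m_4 = 0.
Hence m_0 = 0, m_1 = 39/112, m_2 = -123/28, m_3 = 417/112, m_4 = 0.
On [5, 7], s(t) = 4 - 21/16·(t - 5) - 123/56·(t - 5)² + 303/448·(t - 5)³.
With (t - 5) = 1: s(6) = 523/448.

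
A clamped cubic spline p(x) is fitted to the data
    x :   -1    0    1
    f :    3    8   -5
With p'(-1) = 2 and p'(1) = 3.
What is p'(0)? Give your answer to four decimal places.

With m_i denoting the second derivative at x_i, h_i = 1, 1, and Δ_i = (y_(i+1) − y_i)/h_i = 5, -13:
  1·m_0 + 4·m_1 + 1·m_2 = 6(Δ_1 - Δ_0) = -108
Clamped end conditions give two more equations: 2h_0·m_0 + h_0·m_1 = 6(Δ_0 - p'(-1)) = 18 and h_1·m_1 + 2h_1·m_2 = 6(p'(1) - Δ_1) = 96.
Hence m_0 = 73/2, m_1 = -55, m_2 = 151/2.
On [0, 1], p'(x) = b_1 + 2c_1·x + 3d_1·x² with b_1 = Δ_1 - h_1(2m_1 + m_2)/6 = -29/4, c_1 = m_1/2 = -55/2, d_1 = (m_2 - m_1)/(6h_1) = 87/4. So p'(0) = -29/4.

-7.2500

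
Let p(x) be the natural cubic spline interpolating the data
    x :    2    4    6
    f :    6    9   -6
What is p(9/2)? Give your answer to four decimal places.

Put m_i = p'' at the i-th knot. Here h = (2, 2) and Δ = (3/2, -15/2), so the interior equations h_(i-1)·m_(i-1) + 2(h_(i-1)+h_i)·m_i + h_i·m_(i+1) = 6(Δ_i − Δ_(i-1)) read
  2·m_0 + 8·m_1 + 2·m_2 = 6(Δ_1 - Δ_0) = -54
Natural end conditions: m_0 = m_2 = 0.
Solving the tridiagonal system: m_0 = 0, m_1 = -27/4, m_2 = 0.
On [4, 6], p(x) = 9 - 3·(x - 4) - 27/8·(x - 4)² + 9/16·(x - 4)³.
With (x - 4) = 1/2: p(9/2) = 861/128.

6.7266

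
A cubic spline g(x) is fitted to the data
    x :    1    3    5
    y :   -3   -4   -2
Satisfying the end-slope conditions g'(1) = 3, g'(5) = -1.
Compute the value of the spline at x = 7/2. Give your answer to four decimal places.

-3.6289

Let m_i = g''(x_i). Step sizes h_i = 2, 2; slopes of the chords Δ_i = (y_(i+1) - y_i)/h_i = -1/2, 1.
  2·m_0 + 8·m_1 + 2·m_2 = 6(Δ_1 - Δ_0) = 9
Clamped end conditions give two more equations: 2h_0·m_0 + h_0·m_1 = 6(Δ_0 - g'(1)) = -21 and h_1·m_1 + 2h_1·m_2 = 6(g'(5) - Δ_1) = -12.
Solving: m_0 = -59/8, m_1 = 17/4, m_2 = -41/8.
On [3, 5], g(x) = -4 - 1/8·(x - 3) + 17/8·(x - 3)² - 25/32·(x - 3)³.
With (x - 3) = 1/2: g(7/2) = -929/256.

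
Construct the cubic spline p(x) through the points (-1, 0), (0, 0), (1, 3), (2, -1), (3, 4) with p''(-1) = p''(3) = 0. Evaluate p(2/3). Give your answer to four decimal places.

2.6243

Put M_i = p'' at the i-th knot. Here h = (1, 1, 1, 1) and Δ = (0, 3, -4, 5), so the interior equations h_(i-1)·M_(i-1) + 2(h_(i-1)+h_i)·M_i + h_i·M_(i+1) = 6(Δ_i − Δ_(i-1)) read
  1·M_0 + 4·M_1 + 1·M_2 = 6(Δ_1 - Δ_0) = 18
  1·M_1 + 4·M_2 + 1·M_3 = 6(Δ_2 - Δ_1) = -42
  1·M_2 + 4·M_3 + 1·M_4 = 6(Δ_3 - Δ_2) = 54
Natural end conditions: M_0 = M_4 = 0.
Solving the tridiagonal system: M_0 = 0, M_1 = 123/14, M_2 = -120/7, M_3 = 249/14, M_4 = 0.
On [0, 1], p(x) = 0 + 41/14·x + 123/28·x² - 121/28·x³.
With x = 2/3: p(2/3) = 496/189.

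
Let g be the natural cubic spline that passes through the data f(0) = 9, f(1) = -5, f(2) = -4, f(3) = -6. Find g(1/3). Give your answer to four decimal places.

3.0889

Let M_i = g''(x_i). Step sizes h_i = 1, 1, 1; slopes of the chords Δ_i = (y_(i+1) - y_i)/h_i = -14, 1, -2.
  1·M_0 + 4·M_1 + 1·M_2 = 6(Δ_1 - Δ_0) = 90
  1·M_1 + 4·M_2 + 1·M_3 = 6(Δ_2 - Δ_1) = -18
Natural end conditions: M_0 = M_3 = 0.
Forward elimination and back-substitution give M_0 = 0, M_1 = 126/5, M_2 = -54/5, M_3 = 0.
On [0, 1], g(t) = 9 - 91/5·t + 0·t² + 21/5·t³.
With t = 1/3: g(1/3) = 139/45.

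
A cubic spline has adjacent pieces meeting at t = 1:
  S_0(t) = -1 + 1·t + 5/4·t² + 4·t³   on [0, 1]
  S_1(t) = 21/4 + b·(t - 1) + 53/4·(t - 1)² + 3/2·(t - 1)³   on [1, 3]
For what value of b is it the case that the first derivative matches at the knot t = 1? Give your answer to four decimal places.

15.5000

S_0'(t) = 1 + 5/2·t + 12·t², so S_0'(1) = 31/2. On the right, S_1'(1) = b, so b = 31/2.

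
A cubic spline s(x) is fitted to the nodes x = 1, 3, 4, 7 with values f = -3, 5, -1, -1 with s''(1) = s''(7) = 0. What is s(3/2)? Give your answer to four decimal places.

Let m_i = s''(x_i). Step sizes h_i = 2, 1, 3; slopes of the chords Δ_i = (y_(i+1) - y_i)/h_i = 4, -6, 0.
  2·m_0 + 6·m_1 + 1·m_2 = 6(Δ_1 - Δ_0) = -60
  1·m_1 + 8·m_2 + 3·m_3 = 6(Δ_2 - Δ_1) = 36
Natural end conditions: m_0 = m_3 = 0.
Solving the tridiagonal system: m_0 = 0, m_1 = -516/47, m_2 = 276/47, m_3 = 0.
On [1, 3], s(x) = -3 + 360/47·(x - 1) + 0·(x - 1)² - 43/47·(x - 1)³.
With (x - 1) = 1/2: s(3/2) = 269/376.

0.7154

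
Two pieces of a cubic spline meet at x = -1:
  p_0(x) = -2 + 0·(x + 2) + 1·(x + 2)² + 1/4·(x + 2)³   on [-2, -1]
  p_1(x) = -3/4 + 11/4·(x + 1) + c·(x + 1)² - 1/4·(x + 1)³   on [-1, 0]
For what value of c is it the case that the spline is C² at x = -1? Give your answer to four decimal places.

1.7500

p_0''(x) = 2 + 3/2·(x + 2), so p_0''(-1) = 7/2. On the right, p_1''(-1) = 2c, so c = 7/4.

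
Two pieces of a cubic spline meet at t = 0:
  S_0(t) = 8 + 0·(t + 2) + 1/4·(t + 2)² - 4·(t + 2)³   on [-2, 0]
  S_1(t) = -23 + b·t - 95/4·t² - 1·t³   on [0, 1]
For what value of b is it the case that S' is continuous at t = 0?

-47

S_0'(t) = 0 + 1/2·(t + 2) - 12·(t + 2)², so S_0'(0) = -47. On the right, S_1'(0) = b, so b = -47.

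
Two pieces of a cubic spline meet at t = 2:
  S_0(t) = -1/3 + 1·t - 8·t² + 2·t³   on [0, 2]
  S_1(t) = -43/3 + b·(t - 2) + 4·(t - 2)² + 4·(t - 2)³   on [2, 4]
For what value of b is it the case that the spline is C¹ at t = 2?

S_0'(t) = 1 - 16·t + 6·t², so S_0'(2) = -7. On the right, S_1'(2) = b, so b = -7.

-7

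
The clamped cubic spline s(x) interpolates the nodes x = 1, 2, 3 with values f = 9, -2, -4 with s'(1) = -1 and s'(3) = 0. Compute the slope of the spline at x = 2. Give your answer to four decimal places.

Let M_i = s''(x_i). Step sizes h_i = 1, 1; slopes of the chords Δ_i = (y_(i+1) - y_i)/h_i = -11, -2.
  1·M_0 + 4·M_1 + 1·M_2 = 6(Δ_1 - Δ_0) = 54
Clamped end conditions give two more equations: 2h_0·M_0 + h_0·M_1 = 6(Δ_0 - s'(1)) = -60 and h_1·M_1 + 2h_1·M_2 = 6(s'(3) - Δ_1) = 12.
Solving the tridiagonal system: M_0 = -43, M_1 = 26, M_2 = -7.
On [2, 3], s'(x) = b_1 + 2c_1·(x - 2) + 3d_1·(x - 2)² with b_1 = Δ_1 - h_1(2M_1 + M_2)/6 = -19/2, c_1 = M_1/2 = 13, d_1 = (M_2 - M_1)/(6h_1) = -11/2. So s'(2) = -19/2.

-9.5000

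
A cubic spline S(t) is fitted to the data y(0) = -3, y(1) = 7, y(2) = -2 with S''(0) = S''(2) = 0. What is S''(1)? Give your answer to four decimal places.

-28.5000

Let m_i = S''(x_i). Step sizes h_i = 1, 1; slopes of the chords Δ_i = (y_(i+1) - y_i)/h_i = 10, -9.
  1·m_0 + 4·m_1 + 1·m_2 = 6(Δ_1 - Δ_0) = -114
Natural end conditions: m_0 = m_2 = 0.
Solving: m_0 = 0, m_1 = -57/2, m_2 = 0.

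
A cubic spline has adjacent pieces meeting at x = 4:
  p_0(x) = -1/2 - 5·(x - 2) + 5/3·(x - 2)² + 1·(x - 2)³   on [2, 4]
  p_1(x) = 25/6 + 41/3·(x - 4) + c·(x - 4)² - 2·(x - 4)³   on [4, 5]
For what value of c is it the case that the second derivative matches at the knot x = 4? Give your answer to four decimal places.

7.6667

p_0''(x) = 10/3 + 6·(x - 2), so p_0''(4) = 46/3. On the right, p_1''(4) = 2c, so c = 23/3.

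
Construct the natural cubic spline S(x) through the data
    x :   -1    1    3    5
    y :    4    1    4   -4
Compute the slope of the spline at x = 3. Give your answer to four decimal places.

-0.6667

Write M_i for S''(x_i). With h_i = 2, 2, 2 and divided differences Δ_i = -3/2, 3/2, -4, the continuity of S' gives the tridiagonal system
  2·M_0 + 8·M_1 + 2·M_2 = 6(Δ_1 - Δ_0) = 18
  2·M_1 + 8·M_2 + 2·M_3 = 6(Δ_2 - Δ_1) = -33
Natural end conditions: M_0 = M_3 = 0.
Solving: M_0 = 0, M_1 = 7/2, M_2 = -5, M_3 = 0.
On [3, 5], S'(x) = b_2 + 2c_2·(x - 3) + 3d_2·(x - 3)² with b_2 = Δ_2 - h_2(2M_2 + M_3)/6 = -2/3, c_2 = M_2/2 = -5/2, d_2 = (M_3 - M_2)/(6h_2) = 5/12. So S'(3) = -2/3.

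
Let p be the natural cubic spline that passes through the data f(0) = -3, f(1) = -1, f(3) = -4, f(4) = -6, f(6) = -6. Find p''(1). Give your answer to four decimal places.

-3.6290

Put m_i = p'' at the i-th knot. Here h = (1, 2, 1, 2) and Δ = (2, -3/2, -2, 0), so the interior equations h_(i-1)·m_(i-1) + 2(h_(i-1)+h_i)·m_i + h_i·m_(i+1) = 6(Δ_i − Δ_(i-1)) read
  1·m_0 + 6·m_1 + 2·m_2 = 6(Δ_1 - Δ_0) = -21
  2·m_1 + 6·m_2 + 1·m_3 = 6(Δ_2 - Δ_1) = -3
  1·m_2 + 6·m_3 + 2·m_4 = 6(Δ_3 - Δ_2) = 12
Natural end conditions: m_0 = m_4 = 0.
Forward elimination and back-substitution give m_0 = 0, m_1 = -225/62, m_2 = 12/31, m_3 = 60/31, m_4 = 0.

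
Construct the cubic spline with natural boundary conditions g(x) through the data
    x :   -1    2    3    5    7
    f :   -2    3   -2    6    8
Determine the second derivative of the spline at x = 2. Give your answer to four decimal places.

With m_i denoting the second derivative at x_i, h_i = 3, 1, 2, 2, and Δ_i = (y_(i+1) − y_i)/h_i = 5/3, -5, 4, 1:
  3·m_0 + 8·m_1 + 1·m_2 = 6(Δ_1 - Δ_0) = -40
  1·m_1 + 6·m_2 + 2·m_3 = 6(Δ_2 - Δ_1) = 54
  2·m_2 + 8·m_3 + 2·m_4 = 6(Δ_3 - Δ_2) = -18
Natural end conditions: m_0 = m_4 = 0.
Solving: m_0 = 0, m_1 = -557/86, m_2 = 508/43, m_3 = -895/172, m_4 = 0.

-6.4767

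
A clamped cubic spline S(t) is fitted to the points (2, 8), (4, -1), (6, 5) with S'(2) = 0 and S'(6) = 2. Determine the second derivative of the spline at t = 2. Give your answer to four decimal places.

-11.8750

With m_i denoting the second derivative at x_i, h_i = 2, 2, and Δ_i = (y_(i+1) − y_i)/h_i = -9/2, 3:
  2·m_0 + 8·m_1 + 2·m_2 = 6(Δ_1 - Δ_0) = 45
Clamped end conditions give two more equations: 2h_0·m_0 + h_0·m_1 = 6(Δ_0 - S'(2)) = -27 and h_1·m_1 + 2h_1·m_2 = 6(S'(6) - Δ_1) = -6.
Solving the tridiagonal system: m_0 = -95/8, m_1 = 41/4, m_2 = -53/8.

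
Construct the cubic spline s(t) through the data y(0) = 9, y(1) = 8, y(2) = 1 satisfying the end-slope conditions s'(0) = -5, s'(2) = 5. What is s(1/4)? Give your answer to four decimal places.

With σ_i denoting the second derivative at x_i, h_i = 1, 1, and Δ_i = (y_(i+1) − y_i)/h_i = -1, -7:
  1·σ_0 + 4·σ_1 + 1·σ_2 = 6(Δ_1 - Δ_0) = -36
Clamped end conditions give two more equations: 2h_0·σ_0 + h_0·σ_1 = 6(Δ_0 - s'(0)) = 24 and h_1·σ_1 + 2h_1·σ_2 = 6(s'(2) - Δ_1) = 72.
Hence σ_0 = 26, σ_1 = -28, σ_2 = 50.
On [0, 1], s(t) = 9 - 5·t + 13·t² - 9·t³.
With t = 1/4: s(1/4) = 539/64.

8.4219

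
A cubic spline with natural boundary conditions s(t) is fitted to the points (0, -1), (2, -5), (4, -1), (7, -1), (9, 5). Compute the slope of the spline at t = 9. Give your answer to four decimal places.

Put σ_i = s'' at the i-th knot. Here h = (2, 2, 3, 2) and Δ = (-2, 2, 0, 3), so the interior equations h_(i-1)·σ_(i-1) + 2(h_(i-1)+h_i)·σ_i + h_i·σ_(i+1) = 6(Δ_i − Δ_(i-1)) read
  2·σ_0 + 8·σ_1 + 2·σ_2 = 6(Δ_1 - Δ_0) = 24
  2·σ_1 + 10·σ_2 + 3·σ_3 = 6(Δ_2 - Δ_1) = -12
  3·σ_2 + 10·σ_3 + 2·σ_4 = 6(Δ_3 - Δ_2) = 18
Natural end conditions: σ_0 = σ_4 = 0.
Solving the tridiagonal system: σ_0 = 0, σ_1 = 633/172, σ_2 = -117/43, σ_3 = 225/86, σ_4 = 0.
On [7, 9], s'(t) = b_3 + 2c_3·(t - 7) + 3d_3·(t - 7)² with b_3 = Δ_3 - h_3(2σ_3 + σ_4)/6 = 54/43, c_3 = σ_3/2 = 225/172, d_3 = (σ_4 - σ_3)/(6h_3) = -75/344. So s'(9) = 333/86.

3.8721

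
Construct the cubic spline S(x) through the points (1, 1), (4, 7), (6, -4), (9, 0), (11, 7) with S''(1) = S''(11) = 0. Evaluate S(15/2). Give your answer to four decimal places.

-4.8177

Put σ_i = S'' at the i-th knot. Here h = (3, 2, 3, 2) and Δ = (2, -11/2, 4/3, 7/2), so the interior equations h_(i-1)·σ_(i-1) + 2(h_(i-1)+h_i)·σ_i + h_i·σ_(i+1) = 6(Δ_i − Δ_(i-1)) read
  3·σ_0 + 10·σ_1 + 2·σ_2 = 6(Δ_1 - Δ_0) = -45
  2·σ_1 + 10·σ_2 + 3·σ_3 = 6(Δ_2 - Δ_1) = 41
  3·σ_2 + 10·σ_3 + 2·σ_4 = 6(Δ_3 - Δ_2) = 13
Natural end conditions: σ_0 = σ_4 = 0.
Solving the tridiagonal system: σ_0 = 0, σ_1 = -4837/870, σ_2 = 461/87, σ_3 = -42/145, σ_4 = 0.
On [6, 9], S(x) = -4 - 554/145·(x - 6) + 461/174·(x - 6)² - 2431/7830·(x - 6)³.
With (x - 6) = 3/2: S(15/2) = -11177/2320.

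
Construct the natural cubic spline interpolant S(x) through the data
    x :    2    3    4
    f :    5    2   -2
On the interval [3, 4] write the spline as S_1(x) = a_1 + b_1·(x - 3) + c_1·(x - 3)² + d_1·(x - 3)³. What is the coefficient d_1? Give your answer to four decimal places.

Write M_i for S''(x_i). With h_i = 1, 1 and divided differences Δ_i = -3, -4, the continuity of S' gives the tridiagonal system
  1·M_0 + 4·M_1 + 1·M_2 = 6(Δ_1 - Δ_0) = -6
Natural end conditions: M_0 = M_2 = 0.
Forward elimination and back-substitution give M_0 = 0, M_1 = -3/2, M_2 = 0.
On [3, 4], with S_1(x) = a_1 + b_1·(x - 3) + c_1·(x - 3)² + d_1·(x - 3)³: c_1 = M_1/2 = -3/4, d_1 = (M_2 - M_1)/(6h_1) = 1/4, b_1 = Δ_1 - h_1(2M_1 + M_2)/6 = -7/2.

0.2500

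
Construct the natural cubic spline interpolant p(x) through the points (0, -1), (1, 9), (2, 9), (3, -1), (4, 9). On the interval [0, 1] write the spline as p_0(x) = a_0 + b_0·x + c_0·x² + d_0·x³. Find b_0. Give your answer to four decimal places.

Put σ_i = p'' at the i-th knot. Here h = (1, 1, 1, 1) and Δ = (10, 0, -10, 10), so the interior equations h_(i-1)·σ_(i-1) + 2(h_(i-1)+h_i)·σ_i + h_i·σ_(i+1) = 6(Δ_i − Δ_(i-1)) read
  1·σ_0 + 4·σ_1 + 1·σ_2 = 6(Δ_1 - Δ_0) = -60
  1·σ_1 + 4·σ_2 + 1·σ_3 = 6(Δ_2 - Δ_1) = -60
  1·σ_2 + 4·σ_3 + 1·σ_4 = 6(Δ_3 - Δ_2) = 120
Natural end conditions: σ_0 = σ_4 = 0.
Hence σ_0 = 0, σ_1 = -135/14, σ_2 = -150/7, σ_3 = 495/14, σ_4 = 0.
On [0, 1], with p_0(x) = a_0 + b_0·x + c_0·x² + d_0·x³: c_0 = σ_0/2 = 0, d_0 = (σ_1 - σ_0)/(6h_0) = -45/28, b_0 = Δ_0 - h_0(2σ_0 + σ_1)/6 = 325/28.

11.6071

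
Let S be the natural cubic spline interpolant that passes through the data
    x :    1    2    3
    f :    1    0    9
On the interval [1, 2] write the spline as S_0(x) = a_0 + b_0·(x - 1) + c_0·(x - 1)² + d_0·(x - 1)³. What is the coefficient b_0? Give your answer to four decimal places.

Let M_i = S''(x_i). Step sizes h_i = 1, 1; slopes of the chords Δ_i = (y_(i+1) - y_i)/h_i = -1, 9.
  1·M_0 + 4·M_1 + 1·M_2 = 6(Δ_1 - Δ_0) = 60
Natural end conditions: M_0 = M_2 = 0.
Forward elimination and back-substitution give M_0 = 0, M_1 = 15, M_2 = 0.
On [1, 2], with S_0(x) = a_0 + b_0·(x - 1) + c_0·(x - 1)² + d_0·(x - 1)³: c_0 = M_0/2 = 0, d_0 = (M_1 - M_0)/(6h_0) = 5/2, b_0 = Δ_0 - h_0(2M_0 + M_1)/6 = -7/2.

-3.5000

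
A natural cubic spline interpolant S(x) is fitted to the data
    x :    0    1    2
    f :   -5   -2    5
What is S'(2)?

Let σ_i = S''(x_i). Step sizes h_i = 1, 1; slopes of the chords Δ_i = (y_(i+1) - y_i)/h_i = 3, 7.
  1·σ_0 + 4·σ_1 + 1·σ_2 = 6(Δ_1 - Δ_0) = 24
Natural end conditions: σ_0 = σ_2 = 0.
Solving: σ_0 = 0, σ_1 = 6, σ_2 = 0.
On [1, 2], S'(x) = b_1 + 2c_1·(x - 1) + 3d_1·(x - 1)² with b_1 = Δ_1 - h_1(2σ_1 + σ_2)/6 = 5, c_1 = σ_1/2 = 3, d_1 = (σ_2 - σ_1)/(6h_1) = -1. So S'(2) = 8.

8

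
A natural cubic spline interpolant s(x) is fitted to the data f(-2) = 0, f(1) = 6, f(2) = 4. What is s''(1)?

With M_i denoting the second derivative at x_i, h_i = 3, 1, and Δ_i = (y_(i+1) − y_i)/h_i = 2, -2:
  3·M_0 + 8·M_1 + 1·M_2 = 6(Δ_1 - Δ_0) = -24
Natural end conditions: M_0 = M_2 = 0.
Forward elimination and back-substitution give M_0 = 0, M_1 = -3, M_2 = 0.

-3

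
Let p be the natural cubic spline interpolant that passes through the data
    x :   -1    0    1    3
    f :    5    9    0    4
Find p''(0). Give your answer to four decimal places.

Write σ_i for p''(x_i). With h_i = 1, 1, 2 and divided differences Δ_i = 4, -9, 2, the continuity of p' gives the tridiagonal system
  1·σ_0 + 4·σ_1 + 1·σ_2 = 6(Δ_1 - Δ_0) = -78
  1·σ_1 + 6·σ_2 + 2·σ_3 = 6(Δ_2 - Δ_1) = 66
Natural end conditions: σ_0 = σ_3 = 0.
Forward elimination and back-substitution give σ_0 = 0, σ_1 = -534/23, σ_2 = 342/23, σ_3 = 0.

-23.2174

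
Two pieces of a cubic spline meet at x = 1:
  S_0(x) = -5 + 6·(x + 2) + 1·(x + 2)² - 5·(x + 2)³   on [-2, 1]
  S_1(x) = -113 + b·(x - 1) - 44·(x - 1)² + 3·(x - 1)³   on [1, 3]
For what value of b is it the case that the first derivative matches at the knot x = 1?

S_0'(x) = 6 + 2·(x + 2) - 15·(x + 2)², so S_0'(1) = -123. On the right, S_1'(1) = b, so b = -123.

-123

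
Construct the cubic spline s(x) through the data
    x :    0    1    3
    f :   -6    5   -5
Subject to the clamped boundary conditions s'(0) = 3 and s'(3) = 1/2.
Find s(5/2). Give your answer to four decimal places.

-2.8828

Put M_i = s'' at the i-th knot. Here h = (1, 2) and Δ = (11, -5), so the interior equations h_(i-1)·M_(i-1) + 2(h_(i-1)+h_i)·M_i + h_i·M_(i+1) = 6(Δ_i − Δ_(i-1)) read
  1·M_0 + 6·M_1 + 2·M_2 = 6(Δ_1 - Δ_0) = -96
Clamped end conditions give two more equations: 2h_0·M_0 + h_0·M_1 = 6(Δ_0 - s'(0)) = 48 and h_1·M_1 + 2h_1·M_2 = 6(s'(3) - Δ_1) = 33.
Hence M_0 = 235/6, M_1 = -91/3, M_2 = 281/12.
On [1, 3], s(x) = 5 + 89/12·(x - 1) - 91/6·(x - 1)² + 215/48·(x - 1)³.
With (x - 1) = 3/2: s(5/2) = -369/128.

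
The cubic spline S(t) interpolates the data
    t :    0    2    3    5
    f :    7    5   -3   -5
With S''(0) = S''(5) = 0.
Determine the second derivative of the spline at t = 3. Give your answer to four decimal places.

Write M_i for S''(x_i). With h_i = 2, 1, 2 and divided differences Δ_i = -1, -8, -1, the continuity of S' gives the tridiagonal system
  2·M_0 + 6·M_1 + 1·M_2 = 6(Δ_1 - Δ_0) = -42
  1·M_1 + 6·M_2 + 2·M_3 = 6(Δ_2 - Δ_1) = 42
Natural end conditions: M_0 = M_3 = 0.
Solving: M_0 = 0, M_1 = -42/5, M_2 = 42/5, M_3 = 0.

8.4000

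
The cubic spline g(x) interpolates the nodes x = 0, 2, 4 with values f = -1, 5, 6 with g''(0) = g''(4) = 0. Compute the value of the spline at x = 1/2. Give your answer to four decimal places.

Write M_i for g''(x_i). With h_i = 2, 2 and divided differences Δ_i = 3, 1/2, the continuity of g' gives the tridiagonal system
  2·M_0 + 8·M_1 + 2·M_2 = 6(Δ_1 - Δ_0) = -15
Natural end conditions: M_0 = M_2 = 0.
Hence M_0 = 0, M_1 = -15/8, M_2 = 0.
On [0, 2], g(x) = -1 + 29/8·x + 0·x² - 5/32·x³.
With x = 1/2: g(1/2) = 203/256.

0.7930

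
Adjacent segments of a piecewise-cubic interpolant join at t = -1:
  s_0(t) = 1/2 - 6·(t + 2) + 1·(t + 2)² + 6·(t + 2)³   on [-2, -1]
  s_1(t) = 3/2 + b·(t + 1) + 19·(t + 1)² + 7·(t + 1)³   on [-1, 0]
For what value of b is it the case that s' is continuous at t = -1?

s_0'(t) = -6 + 2·(t + 2) + 18·(t + 2)², so s_0'(-1) = 14. On the right, s_1'(-1) = b, so b = 14.

14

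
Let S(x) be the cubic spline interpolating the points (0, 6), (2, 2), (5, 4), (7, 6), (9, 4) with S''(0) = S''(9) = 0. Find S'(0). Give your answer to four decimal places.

-2.5310

With m_i denoting the second derivative at x_i, h_i = 2, 3, 2, 2, and Δ_i = (y_(i+1) − y_i)/h_i = -2, 2/3, 1, -1:
  2·m_0 + 10·m_1 + 3·m_2 = 6(Δ_1 - Δ_0) = 16
  3·m_1 + 10·m_2 + 2·m_3 = 6(Δ_2 - Δ_1) = 2
  2·m_2 + 8·m_3 + 2·m_4 = 6(Δ_3 - Δ_2) = -12
Natural end conditions: m_0 = m_4 = 0.
Solving: m_0 = 0, m_1 = 137/86, m_2 = 1/43, m_3 = -259/172, m_4 = 0.
On [0, 2], S'(x) = b_0 + 2c_0·x + 3d_0·x² with b_0 = Δ_0 - h_0(2m_0 + m_1)/6 = -653/258, c_0 = m_0/2 = 0, d_0 = (m_1 - m_0)/(6h_0) = 137/1032. So S'(0) = -653/258.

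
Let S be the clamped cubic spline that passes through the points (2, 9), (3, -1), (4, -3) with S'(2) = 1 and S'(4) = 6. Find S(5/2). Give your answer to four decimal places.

5.4688

With σ_i denoting the second derivative at x_i, h_i = 1, 1, and Δ_i = (y_(i+1) − y_i)/h_i = -10, -2:
  1·σ_0 + 4·σ_1 + 1·σ_2 = 6(Δ_1 - Δ_0) = 48
Clamped end conditions give two more equations: 2h_0·σ_0 + h_0·σ_1 = 6(Δ_0 - S'(2)) = -66 and h_1·σ_1 + 2h_1·σ_2 = 6(S'(4) - Δ_1) = 48.
Solving the tridiagonal system: σ_0 = -85/2, σ_1 = 19, σ_2 = 29/2.
On [2, 3], S(x) = 9 + 1·(x - 2) - 85/4·(x - 2)² + 41/4·(x - 2)³.
With (x - 2) = 1/2: S(5/2) = 175/32.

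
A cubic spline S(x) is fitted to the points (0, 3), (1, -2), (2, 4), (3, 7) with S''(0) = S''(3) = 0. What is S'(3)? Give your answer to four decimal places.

Write M_i for S''(x_i). With h_i = 1, 1, 1 and divided differences Δ_i = -5, 6, 3, the continuity of S' gives the tridiagonal system
  1·M_0 + 4·M_1 + 1·M_2 = 6(Δ_1 - Δ_0) = 66
  1·M_1 + 4·M_2 + 1·M_3 = 6(Δ_2 - Δ_1) = -18
Natural end conditions: M_0 = M_3 = 0.
Solving: M_0 = 0, M_1 = 94/5, M_2 = -46/5, M_3 = 0.
On [2, 3], S'(x) = b_2 + 2c_2·(x - 2) + 3d_2·(x - 2)² with b_2 = Δ_2 - h_2(2M_2 + M_3)/6 = 91/15, c_2 = M_2/2 = -23/5, d_2 = (M_3 - M_2)/(6h_2) = 23/15. So S'(3) = 22/15.

1.4667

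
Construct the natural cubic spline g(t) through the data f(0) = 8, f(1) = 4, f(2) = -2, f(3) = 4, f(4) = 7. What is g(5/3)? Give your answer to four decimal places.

With M_i denoting the second derivative at x_i, h_i = 1, 1, 1, 1, and Δ_i = (y_(i+1) − y_i)/h_i = -4, -6, 6, 3:
  1·M_0 + 4·M_1 + 1·M_2 = 6(Δ_1 - Δ_0) = -12
  1·M_1 + 4·M_2 + 1·M_3 = 6(Δ_2 - Δ_1) = 72
  1·M_2 + 4·M_3 + 1·M_4 = 6(Δ_3 - Δ_2) = -18
Natural end conditions: M_0 = M_4 = 0.
Hence M_0 = 0, M_1 = -243/28, M_2 = 159/7, M_3 = -285/28, M_4 = 0.
On [1, 2], g(t) = 4 - 193/28·(t - 1) - 243/56·(t - 1)² + 293/56·(t - 1)³.
With (t - 1) = 2/3: g(5/3) = -184/189.

-0.9735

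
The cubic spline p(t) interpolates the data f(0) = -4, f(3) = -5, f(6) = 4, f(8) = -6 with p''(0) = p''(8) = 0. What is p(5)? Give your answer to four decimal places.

Write M_i for p''(x_i). With h_i = 3, 3, 2 and divided differences Δ_i = -1/3, 3, -5, the continuity of p' gives the tridiagonal system
  3·M_0 + 12·M_1 + 3·M_2 = 6(Δ_1 - Δ_0) = 20
  3·M_1 + 10·M_2 + 2·M_3 = 6(Δ_2 - Δ_1) = -48
Natural end conditions: M_0 = M_3 = 0.
Solving: M_0 = 0, M_1 = 344/111, M_2 = -212/37, M_3 = 0.
On [3, 6], p(t) = -5 + 307/111·(t - 3) + 172/111·(t - 3)² - 490/999·(t - 3)³.
With (t - 3) = 2: p(5) = 2803/999.

2.8058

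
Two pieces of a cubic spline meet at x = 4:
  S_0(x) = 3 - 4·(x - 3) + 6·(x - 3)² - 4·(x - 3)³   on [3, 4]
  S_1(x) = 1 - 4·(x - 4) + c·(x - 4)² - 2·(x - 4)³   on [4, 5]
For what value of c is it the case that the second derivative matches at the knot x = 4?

S_0''(x) = 12 - 24·(x - 3), so S_0''(4) = -12. On the right, S_1''(4) = 2c, so c = -6.

-6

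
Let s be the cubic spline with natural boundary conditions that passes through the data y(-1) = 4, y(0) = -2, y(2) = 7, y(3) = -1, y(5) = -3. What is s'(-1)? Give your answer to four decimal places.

-8.8575

Put m_i = s'' at the i-th knot. Here h = (1, 2, 1, 2) and Δ = (-6, 9/2, -8, -1), so the interior equations h_(i-1)·m_(i-1) + 2(h_(i-1)+h_i)·m_i + h_i·m_(i+1) = 6(Δ_i − Δ_(i-1)) read
  1·m_0 + 6·m_1 + 2·m_2 = 6(Δ_1 - Δ_0) = 63
  2·m_1 + 6·m_2 + 1·m_3 = 6(Δ_2 - Δ_1) = -75
  1·m_2 + 6·m_3 + 2·m_4 = 6(Δ_3 - Δ_2) = 42
Natural end conditions: m_0 = m_4 = 0.
Solving the tridiagonal system: m_0 = 0, m_1 = 1063/62, m_2 = -618/31, m_3 = 320/31, m_4 = 0.
On [-1, 0], s'(x) = b_0 + 2c_0·(x + 1) + 3d_0·(x + 1)² with b_0 = Δ_0 - h_0(2m_0 + m_1)/6 = -3295/372, c_0 = m_0/2 = 0, d_0 = (m_1 - m_0)/(6h_0) = 1063/372. So s'(-1) = -3295/372.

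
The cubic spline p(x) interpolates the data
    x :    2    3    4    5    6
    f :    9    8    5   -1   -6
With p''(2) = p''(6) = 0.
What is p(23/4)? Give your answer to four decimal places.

With m_i denoting the second derivative at x_i, h_i = 1, 1, 1, 1, and Δ_i = (y_(i+1) − y_i)/h_i = -1, -3, -6, -5:
  1·m_0 + 4·m_1 + 1·m_2 = 6(Δ_1 - Δ_0) = -12
  1·m_1 + 4·m_2 + 1·m_3 = 6(Δ_2 - Δ_1) = -18
  1·m_2 + 4·m_3 + 1·m_4 = 6(Δ_3 - Δ_2) = 6
Natural end conditions: m_0 = m_4 = 0.
Solving the tridiagonal system: m_0 = 0, m_1 = -51/28, m_2 = -33/7, m_3 = 75/28, m_4 = 0.
On [5, 6], p(x) = -1 - 165/28·(x - 5) + 75/56·(x - 5)² - 25/56·(x - 5)³.
With (x - 5) = 3/4: p(23/4) = -17399/3584.

-4.8546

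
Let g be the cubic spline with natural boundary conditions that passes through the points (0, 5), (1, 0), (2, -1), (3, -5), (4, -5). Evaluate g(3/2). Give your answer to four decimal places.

Let m_i = g''(x_i). Step sizes h_i = 1, 1, 1, 1; slopes of the chords Δ_i = (y_(i+1) - y_i)/h_i = -5, -1, -4, 0.
  1·m_0 + 4·m_1 + 1·m_2 = 6(Δ_1 - Δ_0) = 24
  1·m_1 + 4·m_2 + 1·m_3 = 6(Δ_2 - Δ_1) = -18
  1·m_2 + 4·m_3 + 1·m_4 = 6(Δ_3 - Δ_2) = 24
Natural end conditions: m_0 = m_4 = 0.
Hence m_0 = 0, m_1 = 57/7, m_2 = -60/7, m_3 = 57/7, m_4 = 0.
On [1, 2], g(x) = 0 - 16/7·(x - 1) + 57/14·(x - 1)² - 39/14·(x - 1)³.
With (x - 1) = 1/2: g(3/2) = -53/112.

-0.4732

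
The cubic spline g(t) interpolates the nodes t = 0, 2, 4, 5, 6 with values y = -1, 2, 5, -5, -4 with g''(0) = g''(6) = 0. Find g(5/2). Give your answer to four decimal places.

With σ_i denoting the second derivative at x_i, h_i = 2, 2, 1, 1, and Δ_i = (y_(i+1) − y_i)/h_i = 3/2, 3/2, -10, 1:
  2·σ_0 + 8·σ_1 + 2·σ_2 = 6(Δ_1 - Δ_0) = 0
  2·σ_1 + 6·σ_2 + 1·σ_3 = 6(Δ_2 - Δ_1) = -69
  1·σ_2 + 4·σ_3 + 1·σ_4 = 6(Δ_3 - Δ_2) = 66
Natural end conditions: σ_0 = σ_4 = 0.
Solving the tridiagonal system: σ_0 = 0, σ_1 = 57/14, σ_2 = -114/7, σ_3 = 144/7, σ_4 = 0.
On [2, 4], g(t) = 2 + 59/14·(t - 2) + 57/28·(t - 2)² - 95/56·(t - 2)³.
With (t - 2) = 1/2: g(5/2) = 1973/448.

4.4040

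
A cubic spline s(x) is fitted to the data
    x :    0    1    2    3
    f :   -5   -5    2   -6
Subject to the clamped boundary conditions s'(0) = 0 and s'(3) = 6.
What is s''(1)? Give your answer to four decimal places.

Put M_i = s'' at the i-th knot. Here h = (1, 1, 1) and Δ = (0, 7, -8), so the interior equations h_(i-1)·M_(i-1) + 2(h_(i-1)+h_i)·M_i + h_i·M_(i+1) = 6(Δ_i − Δ_(i-1)) read
  1·M_0 + 4·M_1 + 1·M_2 = 6(Δ_1 - Δ_0) = 42
  1·M_1 + 4·M_2 + 1·M_3 = 6(Δ_2 - Δ_1) = -90
Clamped end conditions give two more equations: 2h_0·M_0 + h_0·M_1 = 6(Δ_0 - s'(0)) = 0 and h_2·M_2 + 2h_2·M_3 = 6(s'(3) - Δ_2) = 84.
Hence M_0 = -62/5, M_1 = 124/5, M_2 = -224/5, M_3 = 322/5.

24.8000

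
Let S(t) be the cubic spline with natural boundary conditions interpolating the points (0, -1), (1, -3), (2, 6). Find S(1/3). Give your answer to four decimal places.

With M_i denoting the second derivative at x_i, h_i = 1, 1, and Δ_i = (y_(i+1) − y_i)/h_i = -2, 9:
  1·M_0 + 4·M_1 + 1·M_2 = 6(Δ_1 - Δ_0) = 66
Natural end conditions: M_0 = M_2 = 0.
Solving: M_0 = 0, M_1 = 33/2, M_2 = 0.
On [0, 1], S(t) = -1 - 19/4·t + 0·t² + 11/4·t³.
With t = 1/3: S(1/3) = -67/27.

-2.4815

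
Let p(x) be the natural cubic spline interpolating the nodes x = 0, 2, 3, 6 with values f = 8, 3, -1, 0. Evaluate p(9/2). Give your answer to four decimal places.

-2.4747

With m_i denoting the second derivative at x_i, h_i = 2, 1, 3, and Δ_i = (y_(i+1) − y_i)/h_i = -5/2, -4, 1/3:
  2·m_0 + 6·m_1 + 1·m_2 = 6(Δ_1 - Δ_0) = -9
  1·m_1 + 8·m_2 + 3·m_3 = 6(Δ_2 - Δ_1) = 26
Natural end conditions: m_0 = m_3 = 0.
Solving the tridiagonal system: m_0 = 0, m_1 = -98/47, m_2 = 165/47, m_3 = 0.
On [3, 6], p(x) = -1 - 448/141·(x - 3) + 165/94·(x - 3)² - 55/282·(x - 3)³.
With (x - 3) = 3/2: p(9/2) = -1861/752.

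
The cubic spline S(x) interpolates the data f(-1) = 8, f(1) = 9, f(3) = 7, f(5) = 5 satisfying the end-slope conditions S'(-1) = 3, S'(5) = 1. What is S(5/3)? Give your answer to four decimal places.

Let m_i = S''(x_i). Step sizes h_i = 2, 2, 2; slopes of the chords Δ_i = (y_(i+1) - y_i)/h_i = 1/2, -1, -1.
  2·m_0 + 8·m_1 + 2·m_2 = 6(Δ_1 - Δ_0) = -9
  2·m_1 + 8·m_2 + 2·m_3 = 6(Δ_2 - Δ_1) = 0
Clamped end conditions give two more equations: 2h_0·m_0 + h_0·m_1 = 6(Δ_0 - S'(-1)) = -15 and h_2·m_2 + 2h_2·m_3 = 6(S'(5) - Δ_2) = 12.
Solving: m_0 = -113/30, m_1 = 1/30, m_2 = -13/15, m_3 = 103/30.
On [1, 3], S(x) = 9 - 11/15·(x - 1) + 1/60·(x - 1)² - 3/40·(x - 1)³.
With (x - 1) = 2/3: S(5/3) = 1147/135.

8.4963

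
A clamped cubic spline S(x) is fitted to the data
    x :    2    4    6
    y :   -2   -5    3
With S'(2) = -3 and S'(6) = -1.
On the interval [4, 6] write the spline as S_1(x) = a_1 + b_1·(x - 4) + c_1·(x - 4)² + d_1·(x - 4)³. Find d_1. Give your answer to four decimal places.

Write M_i for S''(x_i). With h_i = 2, 2 and divided differences Δ_i = -3/2, 4, the continuity of S' gives the tridiagonal system
  2·M_0 + 8·M_1 + 2·M_2 = 6(Δ_1 - Δ_0) = 33
Clamped end conditions give two more equations: 2h_0·M_0 + h_0·M_1 = 6(Δ_0 - S'(2)) = 9 and h_1·M_1 + 2h_1·M_2 = 6(S'(6) - Δ_1) = -30.
Hence M_0 = -11/8, M_1 = 29/4, M_2 = -89/8.
On [4, 6], with S_1(x) = a_1 + b_1·(x - 4) + c_1·(x - 4)² + d_1·(x - 4)³: c_1 = M_1/2 = 29/8, d_1 = (M_2 - M_1)/(6h_1) = -49/32, b_1 = Δ_1 - h_1(2M_1 + M_2)/6 = 23/8.

-1.5313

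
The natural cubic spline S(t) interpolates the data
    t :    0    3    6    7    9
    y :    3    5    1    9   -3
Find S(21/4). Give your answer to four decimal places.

-1.8151

Put M_i = S'' at the i-th knot. Here h = (3, 3, 1, 2) and Δ = (2/3, -4/3, 8, -6), so the interior equations h_(i-1)·M_(i-1) + 2(h_(i-1)+h_i)·M_i + h_i·M_(i+1) = 6(Δ_i − Δ_(i-1)) read
  3·M_0 + 12·M_1 + 3·M_2 = 6(Δ_1 - Δ_0) = -12
  3·M_1 + 8·M_2 + 1·M_3 = 6(Δ_2 - Δ_1) = 56
  1·M_2 + 6·M_3 + 2·M_4 = 6(Δ_3 - Δ_2) = -84
Natural end conditions: M_0 = M_4 = 0.
Forward elimination and back-substitution give M_0 = 0, M_1 = -304/85, M_2 = 876/85, M_3 = -1336/85, M_4 = 0.
On [3, 6], S(t) = 5 - 742/255·(t - 3) - 152/85·(t - 3)² + 118/153·(t - 3)³.
With (t - 3) = 9/4: S(21/4) = -4937/2720.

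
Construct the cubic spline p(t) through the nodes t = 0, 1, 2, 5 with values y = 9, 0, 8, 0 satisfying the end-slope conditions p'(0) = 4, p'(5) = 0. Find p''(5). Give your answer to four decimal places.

Let m_i = p''(x_i). Step sizes h_i = 1, 1, 3; slopes of the chords Δ_i = (y_(i+1) - y_i)/h_i = -9, 8, -8/3.
  1·m_0 + 4·m_1 + 1·m_2 = 6(Δ_1 - Δ_0) = 102
  1·m_1 + 8·m_2 + 3·m_3 = 6(Δ_2 - Δ_1) = -64
Clamped end conditions give two more equations: 2h_0·m_0 + h_0·m_1 = 6(Δ_0 - p'(0)) = -78 and h_2·m_2 + 2h_2·m_3 = 6(p'(5) - Δ_2) = 16.
Forward elimination and back-substitution give m_0 = -1790/29, m_1 = 1318/29, m_2 = -524/29, m_3 = 1018/87.

11.7011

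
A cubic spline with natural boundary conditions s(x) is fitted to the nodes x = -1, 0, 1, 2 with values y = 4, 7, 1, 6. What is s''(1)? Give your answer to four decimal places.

Put M_i = s'' at the i-th knot. Here h = (1, 1, 1) and Δ = (3, -6, 5), so the interior equations h_(i-1)·M_(i-1) + 2(h_(i-1)+h_i)·M_i + h_i·M_(i+1) = 6(Δ_i − Δ_(i-1)) read
  1·M_0 + 4·M_1 + 1·M_2 = 6(Δ_1 - Δ_0) = -54
  1·M_1 + 4·M_2 + 1·M_3 = 6(Δ_2 - Δ_1) = 66
Natural end conditions: M_0 = M_3 = 0.
Solving: M_0 = 0, M_1 = -94/5, M_2 = 106/5, M_3 = 0.

21.2000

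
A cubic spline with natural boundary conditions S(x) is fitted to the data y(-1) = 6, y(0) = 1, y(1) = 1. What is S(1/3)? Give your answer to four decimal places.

With M_i denoting the second derivative at x_i, h_i = 1, 1, and Δ_i = (y_(i+1) − y_i)/h_i = -5, 0:
  1·M_0 + 4·M_1 + 1·M_2 = 6(Δ_1 - Δ_0) = 30
Natural end conditions: M_0 = M_2 = 0.
Forward elimination and back-substitution give M_0 = 0, M_1 = 15/2, M_2 = 0.
On [0, 1], S(x) = 1 - 5/2·x + 15/4·x² - 5/4·x³.
With x = 1/3: S(1/3) = 29/54.

0.5370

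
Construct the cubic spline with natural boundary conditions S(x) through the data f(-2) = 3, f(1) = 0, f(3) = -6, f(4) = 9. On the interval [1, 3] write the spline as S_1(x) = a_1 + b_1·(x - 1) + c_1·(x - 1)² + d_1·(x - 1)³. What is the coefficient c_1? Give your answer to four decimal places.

-2.5714

With σ_i denoting the second derivative at x_i, h_i = 3, 2, 1, and Δ_i = (y_(i+1) − y_i)/h_i = -1, -3, 15:
  3·σ_0 + 10·σ_1 + 2·σ_2 = 6(Δ_1 - Δ_0) = -12
  2·σ_1 + 6·σ_2 + 1·σ_3 = 6(Δ_2 - Δ_1) = 108
Natural end conditions: σ_0 = σ_3 = 0.
Solving: σ_0 = 0, σ_1 = -36/7, σ_2 = 138/7, σ_3 = 0.
On [1, 3], with S_1(x) = a_1 + b_1·(x - 1) + c_1·(x - 1)² + d_1·(x - 1)³: c_1 = σ_1/2 = -18/7, d_1 = (σ_2 - σ_1)/(6h_1) = 29/14, b_1 = Δ_1 - h_1(2σ_1 + σ_2)/6 = -43/7.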